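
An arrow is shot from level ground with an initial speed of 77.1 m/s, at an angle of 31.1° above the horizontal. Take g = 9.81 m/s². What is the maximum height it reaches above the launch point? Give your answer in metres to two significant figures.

Components: vₓ = 77.10 cos 31.1° = 66.02 m/s, v_y0 = 77.10 sin 31.1° = 39.82 m/s.
At the apex v_y = 0, so H = v_y0²/(2g) = 39.82²/19.62 = 80.84 m.

81 m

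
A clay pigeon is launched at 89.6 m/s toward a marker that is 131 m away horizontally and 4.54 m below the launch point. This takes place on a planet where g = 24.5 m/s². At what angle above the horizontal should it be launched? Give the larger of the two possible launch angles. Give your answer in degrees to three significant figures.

78.3°

Trajectory: y = x tanθ − g x² (1 + tan²θ)/(2v₀²). With x = 131, y = −4.54, v₀ = 89.6, g = 24.5:
26.19 tan²θ − 131 tanθ + (21.65) = 0.
tanθ = [131 ± √(131² − 4 × 26.19 × (21.65))] / (2 × 26.19) = (131 ± 122.0) / 52.37, giving tanθ = 0.1711 or 4.832.
θ = 9.708° or 78.31°; the larger is 78.31°.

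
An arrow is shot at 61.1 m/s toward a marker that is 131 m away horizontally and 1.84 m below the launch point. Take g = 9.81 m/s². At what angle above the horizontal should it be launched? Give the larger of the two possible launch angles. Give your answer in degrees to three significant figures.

80.0°

Trajectory: y = x tanθ − g x² (1 + tan²θ)/(2v₀²). With x = 131, y = −1.84, v₀ = 61.1, g = 9.81:
22.55 tan²θ − 131 tanθ + (20.71) = 0.
tanθ = [131 ± √(131² − 4 × 22.55 × (20.71))] / (2 × 22.55) = (131 ± 123.7) / 45.10, giving tanθ = 0.1626 or 5.647.
θ = 9.237° or 79.96°; the larger is 79.96°.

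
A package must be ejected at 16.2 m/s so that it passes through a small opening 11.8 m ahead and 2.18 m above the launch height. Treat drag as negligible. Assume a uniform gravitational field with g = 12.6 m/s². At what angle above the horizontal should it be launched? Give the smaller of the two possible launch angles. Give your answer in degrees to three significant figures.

Trajectory: y = x tanθ − g x² (1 + tan²θ)/(2v₀²). With x = 11.8, y = 2.18, v₀ = 16.2, g = 12.6:
3.343 tan²θ − 11.8 tanθ + (5.523) = 0.
tanθ = [11.8 ± √(11.8² − 4 × 3.343 × (5.523))] / (2 × 3.343) = (11.8 ± 8.087) / 6.685, giving tanθ = 0.5554 or 2.975.
θ = 29.05° or 71.42°; the smaller is 29.05°.

29.0°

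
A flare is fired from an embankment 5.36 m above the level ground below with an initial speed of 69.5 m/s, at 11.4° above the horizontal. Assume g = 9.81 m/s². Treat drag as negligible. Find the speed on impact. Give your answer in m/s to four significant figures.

70.25 m/s

Horizontal component vₓ = 69.50 cos 11.4° = 68.13 m/s; vertical v_y0 = 69.50 sin 11.4° = 13.74 m/s.
The projectile lands when y = 5.36 + (13.74) t − ½·9.81·t² = 0. Positive root: t = (13.74 + √(13.74² + 2·9.81·5.36)) / 9.81 = (13.74 + 17.14) / 9.81 = 3.148 s.
Vertical velocity at impact: v_y = v_y0 − g t = 13.74 − 9.81 × 3.148 = −17.14 m/s.
Speed: |v| = √(vₓ² + v_y²) = √(68.13² + 17.14²) = 70.25 m/s.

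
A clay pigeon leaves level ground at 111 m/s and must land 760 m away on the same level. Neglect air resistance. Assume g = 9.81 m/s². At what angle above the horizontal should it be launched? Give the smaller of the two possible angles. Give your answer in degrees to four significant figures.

18.62°

From R = (v₀²/g) sin 2θ: sin 2θ = 9.81 × 760 / 12321 = 0.6051.
2θ = 37.24° or 180° − 37.24° = 142.8°, so θ = 18.62° or 71.38°.
The smaller angle is 18.62°.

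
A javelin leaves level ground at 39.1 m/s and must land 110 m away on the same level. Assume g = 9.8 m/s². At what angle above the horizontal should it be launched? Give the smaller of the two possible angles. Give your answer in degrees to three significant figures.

Level-ground range R = v₀² sin(2θ)/g ⇒ sin(2θ) = gR/v₀² = 9.80 × 110 / 39.1² = 0.7051.
2θ = 44.84° or 180° − 44.84° = 135.2°, so θ = 22.42° or 67.58°.
The smaller angle is 22.42°.

22.4°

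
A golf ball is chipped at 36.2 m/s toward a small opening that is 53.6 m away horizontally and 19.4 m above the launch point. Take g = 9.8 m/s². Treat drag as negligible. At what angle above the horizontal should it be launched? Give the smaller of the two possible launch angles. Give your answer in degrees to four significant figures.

Trajectory: y = x tanθ − g x² (1 + tan²θ)/(2v₀²). With x = 53.6, y = 19.4, v₀ = 36.2, g = 9.80:
10.74 tan²θ − 53.6 tanθ + (30.14) = 0.
tanθ = [53.6 ± √(53.6² − 4 × 10.74 × (30.14))] / (2 × 10.74) = (53.6 ± 39.72) / 21.49, giving tanθ = 0.6460 or 4.343.
θ = 32.86° or 77.03°; the smaller is 32.86°.

32.86°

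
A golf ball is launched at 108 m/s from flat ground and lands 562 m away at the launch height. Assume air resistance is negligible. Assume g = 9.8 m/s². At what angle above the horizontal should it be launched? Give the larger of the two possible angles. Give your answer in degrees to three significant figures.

75.9°

From R = (v₀²/g) sin 2θ: sin 2θ = 9.80 × 562 / 11664 = 0.4722.
2θ = 28.18° or 180° − 28.18° = 151.8°, so θ = 14.09° or 75.91°.
The larger angle is 75.91°.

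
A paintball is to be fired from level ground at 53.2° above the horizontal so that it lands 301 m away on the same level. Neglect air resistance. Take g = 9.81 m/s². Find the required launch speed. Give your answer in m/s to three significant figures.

55.5 m/s

Level-ground range: R = v₀² sin(2θ)/g, so v₀ = √(gR / sin 2θ).
v₀ = √(9.81 × 301 / sin 106.4°) = √(2953 / 0.9593) = √3078.0 = 55.48 m/s.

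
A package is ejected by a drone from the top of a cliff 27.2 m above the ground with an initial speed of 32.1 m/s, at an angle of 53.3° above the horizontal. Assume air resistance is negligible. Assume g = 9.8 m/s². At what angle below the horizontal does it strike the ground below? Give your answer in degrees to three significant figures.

Components: vₓ = 32.10 cos 53.3° = 19.18 m/s, v_y0 = 32.10 sin 53.3° = 25.74 m/s.
Vertical motion (up positive, ground at y = 0): 4.900 t² − (25.74) t − 27.2 = 0, so t = (25.74 + √(25.74² + 2·9.80·27.2)) / 9.80 = (25.74 + 34.58) / 9.80 = 6.154 s.
At impact: v_y = v_y0 − g t = −34.58 m/s; vₓ = 19.18 m/s.
Angle below horizontal: arctan(|v_y|/vₓ) = arctan(34.58/19.18) = 60.98°.

61.0°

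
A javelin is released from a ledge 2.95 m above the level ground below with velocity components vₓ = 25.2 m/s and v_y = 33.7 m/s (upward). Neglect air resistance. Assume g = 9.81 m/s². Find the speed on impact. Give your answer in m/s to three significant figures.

42.8 m/s

The projectile lands when y = 2.95 + (33.70) t − ½·9.81·t² = 0. Positive root: t = (33.70 + √(33.70² + 2·9.81·2.95)) / 9.81 = (33.70 + 34.55) / 9.81 = 6.957 s.
Vertical velocity at impact: v_y = v_y0 − g t = 33.70 − 9.81 × 6.957 = −34.55 m/s.
Speed: |v| = √(vₓ² + v_y²) = √(25.20² + 34.55²) = 42.76 m/s.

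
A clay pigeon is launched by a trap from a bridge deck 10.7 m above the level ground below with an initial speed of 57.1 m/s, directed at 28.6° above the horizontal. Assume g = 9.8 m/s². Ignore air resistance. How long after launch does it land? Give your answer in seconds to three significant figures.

Resolve: vₓ = 57.10 cos 28.6° = 50.13 m/s and v_y0 = 57.10 sin 28.6° = 27.33 m/s.
With up positive and y = 0 at the ground: y(t) = 10.7 + (27.33) t − 4.900 t². Setting y = 0 and taking the positive root: t = [27.33 + √(27.33² + 2·9.80·10.7)] / 9.80 = (27.33 + 30.93) / 9.80 = 5.946 s.

5.95 s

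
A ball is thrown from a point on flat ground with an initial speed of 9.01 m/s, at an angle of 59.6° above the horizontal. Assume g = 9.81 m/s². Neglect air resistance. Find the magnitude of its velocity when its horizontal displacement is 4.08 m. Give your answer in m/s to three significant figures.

4.67 m/s

Resolve: vₓ = 9.010 cos 59.6° = 4.559 m/s and v_y0 = 9.010 sin 59.6° = 7.771 m/s.
At x = 4.08 m, t = x/vₓ = 4.08/4.559 = 0.8949 s.
Vertical velocity there: v_y = v_y0 − g t = 7.771 − 9.81 × 0.8949 = −1.007 m/s.
Speed: √(vₓ² + v_y²) = √(4.559² + 1.007²) = 4.669 m/s.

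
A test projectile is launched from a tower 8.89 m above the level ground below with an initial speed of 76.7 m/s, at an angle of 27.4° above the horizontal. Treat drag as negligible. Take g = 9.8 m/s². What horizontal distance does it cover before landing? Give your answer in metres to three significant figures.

vₓ = 76.70 cos 27.4° = 68.10 m/s; v_y0 = 76.70 sin 27.4° = 35.30 m/s.
The projectile lands when y = 8.89 + (35.30) t − ½·9.80·t² = 0. Positive root: t = (35.30 + √(35.30² + 2·9.80·8.89)) / 9.80 = (35.30 + 37.68) / 9.80 = 7.447 s.
Horizontal distance: R = vₓ t = 68.10 × 7.447 = 507.1 m.

507 m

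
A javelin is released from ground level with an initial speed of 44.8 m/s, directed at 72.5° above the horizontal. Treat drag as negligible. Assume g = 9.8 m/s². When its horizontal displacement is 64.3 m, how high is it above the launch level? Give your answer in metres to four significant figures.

Components: vₓ = 44.80 cos 72.5° = 13.47 m/s, v_y0 = 44.80 sin 72.5° = 42.73 m/s.
At x = 64.3 m, t = x/vₓ = 64.3/13.47 = 4.773 s.
Height: y = v_y0 t − ½ g t² = 42.73 × 4.773 − 4.900 × 4.773² = 203.9 − 111.6 = 92.30 m.

92.30 m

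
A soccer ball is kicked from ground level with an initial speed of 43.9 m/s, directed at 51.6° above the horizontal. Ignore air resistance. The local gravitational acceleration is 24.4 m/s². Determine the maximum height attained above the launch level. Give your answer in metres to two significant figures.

Resolve: vₓ = 43.90 cos 51.6° = 27.27 m/s and v_y0 = 43.90 sin 51.6° = 34.40 m/s.
At the apex v_y = 0, so H = v_y0²/(2g) = 34.40²/48.80 = 24.26 m.

24 m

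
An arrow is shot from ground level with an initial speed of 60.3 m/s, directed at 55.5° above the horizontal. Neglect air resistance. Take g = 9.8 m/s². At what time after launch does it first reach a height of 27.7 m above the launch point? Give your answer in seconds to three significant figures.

Components: vₓ = 60.30 cos 55.5° = 34.15 m/s, v_y0 = 60.30 sin 55.5° = 49.69 m/s.
Set y = v_y0 t − ½ g t² = 27.7: 4.900 t² − 49.69 t + 27.7 = 0.
Quadratic formula: t = (49.69 ± √1926.7) / 9.80 = (49.69 ± 43.89) / 9.80 → t = 0.5920 s or 9.550 s.
The first (ascending) time is 0.5920 s.

0.592 s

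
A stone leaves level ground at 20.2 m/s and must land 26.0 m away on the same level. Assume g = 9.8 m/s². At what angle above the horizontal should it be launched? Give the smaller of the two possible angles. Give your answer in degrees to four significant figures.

19.32°

R = v₀² sin 2θ / g gives sin 2θ = gR/v₀² = 9.80·26.0/20.2² = 0.6244.
2θ = 38.64° or 180° − 38.64° = 141.4°, so θ = 19.32° or 70.68°.
The smaller angle is 19.32°.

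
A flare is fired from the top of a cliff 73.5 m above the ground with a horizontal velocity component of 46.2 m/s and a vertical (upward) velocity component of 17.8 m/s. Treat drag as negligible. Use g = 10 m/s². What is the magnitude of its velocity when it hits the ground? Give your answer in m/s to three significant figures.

With up positive and y = 0 at the ground: y(t) = 73.5 + (17.80) t − 5.000 t². Setting y = 0 and taking the positive root: t = [17.80 + √(17.80² + 2·10.0·73.5)] / 10.0 = (17.80 + 42.27) / 10.0 = 6.007 s.
Vertical velocity at impact: v_y = v_y0 − g t = 17.80 − 10.0 × 6.007 = −42.27 m/s.
Speed: |v| = √(vₓ² + v_y²) = √(46.20² + 42.27²) = 62.62 m/s.

62.6 m/s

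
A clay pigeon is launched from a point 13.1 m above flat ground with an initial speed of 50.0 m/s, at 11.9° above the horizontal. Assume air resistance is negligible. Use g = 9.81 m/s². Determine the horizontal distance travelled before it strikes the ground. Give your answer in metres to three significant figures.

Components: vₓ = 50.00 cos 11.9° = 48.93 m/s, v_y0 = 50.00 sin 11.9° = 10.31 m/s.
With up positive and y = 0 at the ground: y(t) = 13.1 + (10.31) t − 4.905 t². Setting y = 0 and taking the positive root: t = [10.31 + √(10.31² + 2·9.81·13.1)] / 9.81 = (10.31 + 19.06) / 9.81 = 2.994 s.
Horizontal distance: R = vₓ t = 48.93 × 2.994 = 146.5 m.

146 m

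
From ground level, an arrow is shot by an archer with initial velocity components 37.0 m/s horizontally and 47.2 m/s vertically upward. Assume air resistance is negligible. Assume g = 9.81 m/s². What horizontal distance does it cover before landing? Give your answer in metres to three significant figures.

Flight time T = 2 v_y0 / g = 9.623 s.
Horizontal distance R = vₓ T = 37.00 × 9.623 = 356.0 m.

356 m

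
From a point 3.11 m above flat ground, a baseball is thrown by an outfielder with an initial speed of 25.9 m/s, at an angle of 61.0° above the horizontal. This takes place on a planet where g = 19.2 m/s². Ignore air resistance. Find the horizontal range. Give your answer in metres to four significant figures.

31.26 m

Resolve: vₓ = 25.90 cos 61.0° = 12.56 m/s and v_y0 = 25.90 sin 61.0° = 22.65 m/s.
The projectile lands when y = 3.11 + (22.65) t − ½·19.2·t² = 0. Positive root: t = (22.65 + √(22.65² + 2·19.2·3.11)) / 19.2 = (22.65 + 25.15) / 19.2 = 2.490 s.
Horizontal distance: R = vₓ t = 12.56 × 2.490 = 31.26 m.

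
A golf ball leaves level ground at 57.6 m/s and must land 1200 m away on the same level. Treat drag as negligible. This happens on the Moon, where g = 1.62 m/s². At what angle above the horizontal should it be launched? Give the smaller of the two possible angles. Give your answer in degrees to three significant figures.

17.9°

R = v₀² sin 2θ / g gives sin 2θ = gR/v₀² = 1.62·1200/57.6² = 0.5859.
2θ = 35.87° or 180° − 35.87° = 144.1°, so θ = 17.93° or 72.07°.
The smaller angle is 17.93°.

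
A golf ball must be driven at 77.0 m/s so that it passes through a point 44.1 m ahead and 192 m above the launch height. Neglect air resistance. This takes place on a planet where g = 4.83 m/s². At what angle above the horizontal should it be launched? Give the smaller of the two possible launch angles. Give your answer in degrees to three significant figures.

78.2°

Trajectory: y = x tanθ − g x² (1 + tan²θ)/(2v₀²). With x = 44.1, y = 192, v₀ = 77.0, g = 4.83:
0.7922 tan²θ − 44.1 tanθ + (192.8) = 0.
tanθ = [44.1 ± √(44.1² − 4 × 0.7922 × (192.8))] / (2 × 0.7922) = (44.1 ± 36.52) / 1.584, giving tanθ = 4.783 or 50.89.
θ = 78.19° or 88.87°; the smaller is 78.19°.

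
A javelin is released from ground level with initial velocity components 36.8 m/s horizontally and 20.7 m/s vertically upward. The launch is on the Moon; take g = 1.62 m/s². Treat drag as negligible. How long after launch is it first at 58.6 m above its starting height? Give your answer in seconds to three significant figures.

3.24 s

Height y(t) = 20.70 t − 0.8100 t² = 58.6 gives 0.8100 t² − 20.70 t + 58.6 = 0.
Quadratic formula: t = (20.70 ± √238.63) / 1.62 = (20.70 ± 15.45) / 1.62 → t = 3.242 s or 22.31 s.
The first (ascending) time is 3.242 s.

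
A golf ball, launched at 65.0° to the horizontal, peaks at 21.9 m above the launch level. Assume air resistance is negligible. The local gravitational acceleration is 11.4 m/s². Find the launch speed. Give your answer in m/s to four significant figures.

24.66 m/s

At the peak v_y = 0, so v_y0 = √(2gH) = √(2 × 11.4 × 21.9) = 22.35 m/s.
v_y0 = v₀ sin θ ⇒ v₀ = 22.35 / sin 65.0° = 24.66 m/s.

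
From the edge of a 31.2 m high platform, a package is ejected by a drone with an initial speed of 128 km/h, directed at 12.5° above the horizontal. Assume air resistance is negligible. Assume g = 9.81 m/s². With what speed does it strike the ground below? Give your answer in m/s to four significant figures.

Convert: 128 km/h = 128/3.6 = 35.56 m/s.
vₓ = 35.56 cos 12.5° = 34.71 m/s; v_y0 = 35.56 sin 12.5° = 7.696 m/s.
Vertical motion (up positive, ground at y = 0): 4.905 t² − (7.696) t − 31.2 = 0, so t = (7.696 + √(7.696² + 2·9.81·31.2)) / 9.81 = (7.696 + 25.91) / 9.81 = 3.426 s.
Vertical velocity at impact: v_y = v_y0 − g t = 7.696 − 9.81 × 3.426 = −25.91 m/s.
Speed: |v| = √(vₓ² + v_y²) = √(34.71² + 25.91²) = 43.32 m/s.

43.32 m/s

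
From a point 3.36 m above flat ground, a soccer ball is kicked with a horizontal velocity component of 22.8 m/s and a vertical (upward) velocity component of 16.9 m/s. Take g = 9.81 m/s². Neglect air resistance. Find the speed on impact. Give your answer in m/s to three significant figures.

29.5 m/s

The projectile lands when y = 3.36 + (16.90) t − ½·9.81·t² = 0. Positive root: t = (16.90 + √(16.90² + 2·9.81·3.36)) / 9.81 = (16.90 + 18.75) / 9.81 = 3.634 s.
Vertical velocity at impact: v_y = v_y0 − g t = 16.90 − 9.81 × 3.634 = −18.75 m/s.
Speed: |v| = √(vₓ² + v_y²) = √(22.80² + 18.75²) = 29.52 m/s.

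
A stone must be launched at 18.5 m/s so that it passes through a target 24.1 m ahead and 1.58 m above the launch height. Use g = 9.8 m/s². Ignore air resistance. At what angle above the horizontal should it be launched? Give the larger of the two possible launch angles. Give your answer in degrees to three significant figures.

67.4°

Trajectory: y = x tanθ − g x² (1 + tan²θ)/(2v₀²). With x = 24.1, y = 1.58, v₀ = 18.5, g = 9.80:
8.315 tan²θ − 24.1 tanθ + (9.895) = 0.
tanθ = [24.1 ± √(24.1² − 4 × 8.315 × (9.895))] / (2 × 8.315) = (24.1 ± 15.86) / 16.63, giving tanθ = 0.4952 or 2.403.
θ = 26.35° or 67.41°; the larger is 67.41°.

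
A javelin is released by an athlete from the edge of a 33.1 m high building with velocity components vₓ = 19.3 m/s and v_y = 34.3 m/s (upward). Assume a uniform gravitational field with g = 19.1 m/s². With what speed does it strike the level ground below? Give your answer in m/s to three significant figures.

53.0 m/s

With up positive and y = 0 at the ground: y(t) = 33.1 + (34.30) t − 9.550 t². Setting y = 0 and taking the positive root: t = [34.30 + √(34.30² + 2·19.1·33.1)] / 19.1 = (34.30 + 49.41) / 19.1 = 4.382 s.
Vertical velocity at impact: v_y = v_y0 − g t = 34.30 − 19.1 × 4.382 = −49.41 m/s.
Speed: |v| = √(vₓ² + v_y²) = √(19.30² + 49.41²) = 53.04 m/s.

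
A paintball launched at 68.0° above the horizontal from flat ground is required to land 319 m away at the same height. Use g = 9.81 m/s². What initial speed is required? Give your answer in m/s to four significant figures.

67.12 m/s

Level-ground range: R = v₀² sin(2θ)/g, so v₀ = √(gR / sin 2θ).
v₀ = √(9.81 × 319 / sin 136.0°) = √(3129 / 0.6947) = √4504.9 = 67.12 m/s.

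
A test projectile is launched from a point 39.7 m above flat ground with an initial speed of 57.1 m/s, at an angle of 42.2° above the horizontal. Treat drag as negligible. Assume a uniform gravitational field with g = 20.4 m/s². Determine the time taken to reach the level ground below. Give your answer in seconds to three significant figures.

4.61 s

vₓ = 57.10 cos 42.2° = 42.30 m/s; v_y0 = 57.10 sin 42.2° = 38.36 m/s.
Vertical motion (up positive, ground at y = 0): 10.20 t² − (38.36) t − 39.7 = 0, so t = (38.36 + √(38.36² + 2·20.4·39.7)) / 20.4 = (38.36 + 55.60) / 20.4 = 4.605 s.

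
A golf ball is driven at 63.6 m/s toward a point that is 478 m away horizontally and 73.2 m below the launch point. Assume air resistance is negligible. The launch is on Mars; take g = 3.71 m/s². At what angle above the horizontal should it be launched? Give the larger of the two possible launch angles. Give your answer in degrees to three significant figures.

Trajectory: y = x tanθ − g x² (1 + tan²θ)/(2v₀²). With x = 478, y = −73.2, v₀ = 63.6, g = 3.71:
104.8 tan²θ − 478 tanθ + (31.58) = 0.
tanθ = [478 ± √(478² − 4 × 104.8 × (31.58))] / (2 × 104.8) = (478 ± 463.9) / 209.6, giving tanθ = 0.06706 or 4.495.
θ = 3.836° or 77.46°; the larger is 77.46°.

77.5°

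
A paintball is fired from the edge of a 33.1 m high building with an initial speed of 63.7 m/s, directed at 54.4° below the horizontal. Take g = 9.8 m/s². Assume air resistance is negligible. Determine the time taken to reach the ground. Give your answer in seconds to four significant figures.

Components: vₓ = 63.70 cos 54.4° = 37.08 m/s, v_y0 = −51.79 m/s (downward).
The projectile lands when y = 33.1 + (−51.79) t − ½·9.80·t² = 0. Positive root: t = (−51.79 + √(51.79² + 2·9.80·33.1)) / 9.80 = (−51.79 + 57.72) / 9.80 = 0.6045 s.

0.6045 s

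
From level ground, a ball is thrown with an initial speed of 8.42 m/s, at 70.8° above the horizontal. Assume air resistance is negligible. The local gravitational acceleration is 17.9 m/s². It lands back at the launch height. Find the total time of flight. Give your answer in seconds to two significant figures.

Resolve: vₓ = 8.420 cos 70.8° = 2.769 m/s and v_y0 = 8.420 sin 70.8° = 7.952 m/s.
Landing at launch height ⇒ T = 2 v_y0 / g = 2 × 7.952 / 17.9 = 0.8885 s.

0.89 s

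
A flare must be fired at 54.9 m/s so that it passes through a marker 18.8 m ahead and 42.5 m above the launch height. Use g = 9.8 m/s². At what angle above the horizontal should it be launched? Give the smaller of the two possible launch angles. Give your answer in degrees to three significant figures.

68.0°

Trajectory: y = x tanθ − g x² (1 + tan²θ)/(2v₀²). With x = 18.8, y = 42.5, v₀ = 54.9, g = 9.80:
0.5746 tan²θ − 18.8 tanθ + (43.07) = 0.
tanθ = [18.8 ± √(18.8² − 4 × 0.5746 × (43.07))] / (2 × 0.5746) = (18.8 ± 15.95) / 1.149, giving tanθ = 2.479 or 30.24.
θ = 68.03° or 88.11°; the smaller is 68.03°.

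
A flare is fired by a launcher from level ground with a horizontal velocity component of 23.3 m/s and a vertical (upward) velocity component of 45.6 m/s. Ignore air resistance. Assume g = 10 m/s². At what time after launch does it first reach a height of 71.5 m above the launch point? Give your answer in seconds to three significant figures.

2.01 s

Require v_y0 t − ½ g t² = 71.5, i.e. 5.000 t² − 45.60 t + 71.5 = 0.
Quadratic formula: t = (45.60 ± √649.36) / 10.0 = (45.60 ± 25.48) / 10.0 → t = 2.012 s or 7.108 s.
The first (ascending) time is 2.012 s.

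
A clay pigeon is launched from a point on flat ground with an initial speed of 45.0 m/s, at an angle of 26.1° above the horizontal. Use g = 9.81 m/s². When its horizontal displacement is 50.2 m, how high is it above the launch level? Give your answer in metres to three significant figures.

Horizontal component vₓ = 45.00 cos 26.1° = 40.41 m/s; vertical v_y0 = 45.00 sin 26.1° = 19.80 m/s.
At x = 50.2 m, t = x/vₓ = 50.2/40.41 = 1.242 s.
Height: y = v_y0 t − ½ g t² = 19.80 × 1.242 − 4.905 × 1.242² = 24.59 − 7.569 = 17.02 m.

17.0 m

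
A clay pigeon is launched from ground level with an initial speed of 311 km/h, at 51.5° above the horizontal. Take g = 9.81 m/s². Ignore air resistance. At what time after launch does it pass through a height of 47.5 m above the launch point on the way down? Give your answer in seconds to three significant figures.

13.0 s

Convert: 311 km/h = 311/3.6 = 86.39 m/s.
vₓ = 86.39 cos 51.5° = 53.78 m/s; v_y0 = 86.39 sin 51.5° = 67.61 m/s.
Set y = v_y0 t − ½ g t² = 47.5: 4.905 t² − 67.61 t + 47.5 = 0.
Quadratic formula: t = (67.61 ± √3639.0) / 9.81 = (67.61 ± 60.32) / 9.81 → t = 0.7426 s or 13.04 s.
The descending-branch root is 13.04 s.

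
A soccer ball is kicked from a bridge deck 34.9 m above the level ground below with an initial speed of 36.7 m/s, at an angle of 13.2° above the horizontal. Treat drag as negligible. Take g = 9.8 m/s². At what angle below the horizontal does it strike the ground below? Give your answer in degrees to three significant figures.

Components: vₓ = 36.70 cos 13.2° = 35.73 m/s, v_y0 = 36.70 sin 13.2° = 8.380 m/s.
With up positive and y = 0 at the ground: y(t) = 34.9 + (8.380) t − 4.900 t². Setting y = 0 and taking the positive root: t = [8.380 + √(8.380² + 2·9.80·34.9)] / 9.80 = (8.380 + 27.46) / 9.80 = 3.658 s.
At impact: v_y = v_y0 − g t = −27.46 m/s; vₓ = 35.73 m/s.
Angle below horizontal: arctan(|v_y|/vₓ) = arctan(27.46/35.73) = 37.55°.

37.5°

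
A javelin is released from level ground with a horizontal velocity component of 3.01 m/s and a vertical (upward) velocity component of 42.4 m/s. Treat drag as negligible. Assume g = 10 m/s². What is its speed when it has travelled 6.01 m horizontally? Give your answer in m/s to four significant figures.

22.63 m/s

At x = 6.01 m, t = x/vₓ = 6.01/3.010 = 1.997 s.
Vertical velocity there: v_y = v_y0 − g t = 42.40 − 10.0 × 1.997 = 22.43 m/s.
Speed: √(vₓ² + v_y²) = √(3.010² + 22.43²) = 22.63 m/s.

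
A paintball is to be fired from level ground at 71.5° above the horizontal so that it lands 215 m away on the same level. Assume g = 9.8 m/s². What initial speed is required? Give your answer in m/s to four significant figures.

On level ground R = v₀² sin 2θ / g ⇒ v₀ = √(gR / sin 2θ).
v₀ = √(9.80 × 215 / sin 143.0°) = √(2107 / 0.6018) = √3501.1 = 59.17 m/s.

59.17 m/s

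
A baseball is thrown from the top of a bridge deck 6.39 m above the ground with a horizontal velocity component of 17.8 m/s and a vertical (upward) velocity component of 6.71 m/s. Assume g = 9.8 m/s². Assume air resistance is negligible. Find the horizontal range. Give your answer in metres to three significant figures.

The projectile lands when y = 6.39 + (6.710) t − ½·9.80·t² = 0. Positive root: t = (6.710 + √(6.710² + 2·9.80·6.39)) / 9.80 = (6.710 + 13.05) / 9.80 = 2.016 s.
Horizontal distance: R = vₓ t = 17.80 × 2.016 = 35.89 m.

35.9 m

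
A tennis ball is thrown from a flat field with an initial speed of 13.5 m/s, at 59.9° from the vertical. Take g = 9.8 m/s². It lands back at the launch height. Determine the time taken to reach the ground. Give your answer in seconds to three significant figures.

1.38 s

Horizontal component vₓ = 13.50 sin 59.9° = 11.68 m/s; vertical v_y0 = 13.50 cos 59.9° = 6.770 m/s.
It returns to y = 0 when t = 2 v_y0 / g = 2(6.770)/9.80 = 1.382 s.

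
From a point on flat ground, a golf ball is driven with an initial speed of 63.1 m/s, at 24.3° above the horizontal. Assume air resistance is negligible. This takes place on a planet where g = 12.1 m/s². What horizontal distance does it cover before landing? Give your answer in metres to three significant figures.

247 m

vₓ = 63.10 cos 24.3° = 57.51 m/s; v_y0 = 63.10 sin 24.3° = 25.97 m/s.
Flight time T = 2 v_y0 / g = 4.292 s.
Horizontal distance R = vₓ T = 57.51 × 4.292 = 246.8 m.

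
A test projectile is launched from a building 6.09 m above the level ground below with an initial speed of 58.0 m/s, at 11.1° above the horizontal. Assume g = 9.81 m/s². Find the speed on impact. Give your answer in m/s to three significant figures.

59.0 m/s

Resolve: vₓ = 58.00 cos 11.1° = 56.91 m/s and v_y0 = 58.00 sin 11.1° = 11.17 m/s.
With up positive and y = 0 at the ground: y(t) = 6.09 + (11.17) t − 4.905 t². Setting y = 0 and taking the positive root: t = [11.17 + √(11.17² + 2·9.81·6.09)] / 9.81 = (11.17 + 15.63) / 9.81 = 2.731 s.
Vertical velocity at impact: v_y = v_y0 − g t = 11.17 − 9.81 × 2.731 = −15.63 m/s.
Speed: |v| = √(vₓ² + v_y²) = √(56.91² + 15.63²) = 59.02 m/s.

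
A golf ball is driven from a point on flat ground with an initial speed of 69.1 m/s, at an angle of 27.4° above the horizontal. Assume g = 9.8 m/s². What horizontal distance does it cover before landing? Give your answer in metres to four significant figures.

398.1 m

Horizontal component vₓ = 69.10 cos 27.4° = 61.35 m/s; vertical v_y0 = 69.10 sin 27.4° = 31.80 m/s.
Time aloft: T = 2 v_y0 / g = 2 × 31.80 / 9.80 = 6.490 s.
Range: R = vₓ T = 61.35 × 6.490 = 398.1 m.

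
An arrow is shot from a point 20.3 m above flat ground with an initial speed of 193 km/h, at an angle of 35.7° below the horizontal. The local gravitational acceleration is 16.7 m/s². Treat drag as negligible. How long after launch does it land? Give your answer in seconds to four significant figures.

0.5640 s

Convert: 193 km/h = 193/3.6 = 53.61 m/s.
Horizontal component vₓ = 53.61 cos 35.7° = 43.54 m/s; vertical v_y0 = −31.28 m/s (downward).
Vertical motion (up positive, ground at y = 0): 8.350 t² − (−31.28) t − 20.3 = 0, so t = (−31.28 + √(31.28² + 2·16.7·20.3)) / 16.7 = (−31.28 + 40.70) / 16.7 = 0.5640 s.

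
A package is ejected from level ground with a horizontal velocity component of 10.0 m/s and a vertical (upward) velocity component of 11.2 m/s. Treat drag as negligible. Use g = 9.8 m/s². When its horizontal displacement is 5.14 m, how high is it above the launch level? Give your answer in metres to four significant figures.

x = vₓ t ⇒ t = 5.14/10.00 = 0.5140 s.
Height: y = v_y0 t − ½ g t² = 11.20 × 0.5140 − 4.900 × 0.5140² = 5.757 − 1.295 = 4.462 m.

4.462 m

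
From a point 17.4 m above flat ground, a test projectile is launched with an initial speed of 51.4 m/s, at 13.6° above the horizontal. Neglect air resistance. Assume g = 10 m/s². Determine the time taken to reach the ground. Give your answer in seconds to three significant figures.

3.43 s

Components: vₓ = 51.40 cos 13.6° = 49.96 m/s, v_y0 = 51.40 sin 13.6° = 12.09 m/s.
Vertical motion (up positive, ground at y = 0): 5.000 t² − (12.09) t − 17.4 = 0, so t = (12.09 + √(12.09² + 2·10.0·17.4)) / 10.0 = (12.09 + 22.23) / 10.0 = 3.431 s.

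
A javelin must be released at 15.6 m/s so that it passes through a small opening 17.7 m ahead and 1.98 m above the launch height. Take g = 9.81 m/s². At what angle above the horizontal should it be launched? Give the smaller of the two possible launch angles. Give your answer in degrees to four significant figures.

30.75°

Trajectory: y = x tanθ − g x² (1 + tan²θ)/(2v₀²). With x = 17.7, y = 1.98, v₀ = 15.6, g = 9.81:
6.314 tan²θ − 17.7 tanθ + (8.294) = 0.
tanθ = [17.7 ± √(17.7² − 4 × 6.314 × (8.294))] / (2 × 6.314) = (17.7 ± 10.19) / 12.63, giving tanθ = 0.5948 or 2.208.
θ = 30.75° or 65.64°; the smaller is 30.75°.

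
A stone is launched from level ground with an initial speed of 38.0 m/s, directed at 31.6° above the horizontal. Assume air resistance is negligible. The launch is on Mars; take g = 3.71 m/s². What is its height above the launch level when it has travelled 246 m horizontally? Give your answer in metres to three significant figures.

Components: vₓ = 38.00 cos 31.6° = 32.37 m/s, v_y0 = 38.00 sin 31.6° = 19.91 m/s.
At x = 246 m, t = x/vₓ = 246/32.37 = 7.601 s.
Height: y = v_y0 t − ½ g t² = 19.91 × 7.601 − 1.855 × 7.601² = 151.3 − 107.2 = 44.18 m.

44.2 m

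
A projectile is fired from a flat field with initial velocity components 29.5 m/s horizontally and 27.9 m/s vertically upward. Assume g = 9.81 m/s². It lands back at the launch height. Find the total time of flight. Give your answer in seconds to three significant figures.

It returns to y = 0 when t = 2 v_y0 / g = 2(27.90)/9.81 = 5.688 s.

5.69 s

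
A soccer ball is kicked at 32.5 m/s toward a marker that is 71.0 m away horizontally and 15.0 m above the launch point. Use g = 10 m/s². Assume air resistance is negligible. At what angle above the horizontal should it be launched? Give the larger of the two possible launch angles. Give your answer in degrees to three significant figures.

66.1°

Trajectory: y = x tanθ − g x² (1 + tan²θ)/(2v₀²). With x = 71.0, y = 15.0, v₀ = 32.5, g = 10.0:
23.86 tan²θ − 71.0 tanθ + (38.86) = 0.
tanθ = [71.0 ± √(71.0² − 4 × 23.86 × (38.86))] / (2 × 23.86) = (71.0 ± 36.49) / 47.73, giving tanθ = 0.7231 or 2.252.
θ = 35.87° or 66.06°; the larger is 66.06°.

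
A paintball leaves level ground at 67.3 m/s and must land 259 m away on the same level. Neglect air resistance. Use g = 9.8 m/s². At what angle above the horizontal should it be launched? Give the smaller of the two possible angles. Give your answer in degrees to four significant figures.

17.04°

R = v₀² sin 2θ / g gives sin 2θ = gR/v₀² = 9.80·259/67.3² = 0.5604.
2θ = 34.08° or 180° − 34.08° = 145.9°, so θ = 17.04° or 72.96°.
The smaller angle is 17.04°.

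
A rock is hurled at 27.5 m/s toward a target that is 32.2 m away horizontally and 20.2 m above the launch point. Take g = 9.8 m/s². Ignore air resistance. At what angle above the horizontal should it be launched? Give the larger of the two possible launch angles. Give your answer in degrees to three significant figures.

74.9°

Trajectory: y = x tanθ − g x² (1 + tan²θ)/(2v₀²). With x = 32.2, y = 20.2, v₀ = 27.5, g = 9.80:
6.718 tan²θ − 32.2 tanθ + (26.92) = 0.
tanθ = [32.2 ± √(32.2² − 4 × 6.718 × (26.92))] / (2 × 6.718) = (32.2 ± 17.71) / 13.44, giving tanθ = 1.079 or 3.714.
θ = 47.17° or 74.93°; the larger is 74.93°.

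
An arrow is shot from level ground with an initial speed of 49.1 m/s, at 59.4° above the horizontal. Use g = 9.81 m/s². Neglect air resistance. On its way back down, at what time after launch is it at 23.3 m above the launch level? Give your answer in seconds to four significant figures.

8.024 s

Components: vₓ = 49.10 cos 59.4° = 24.99 m/s, v_y0 = 49.10 sin 59.4° = 42.26 m/s.
Set y = v_y0 t − ½ g t² = 23.3: 4.905 t² − 42.26 t + 23.3 = 0.
Quadratic formula: t = (42.26 ± √1329.0) / 9.81 = (42.26 ± 36.46) / 9.81 → t = 0.5920 s or 8.024 s.
The descending-branch root is 8.024 s.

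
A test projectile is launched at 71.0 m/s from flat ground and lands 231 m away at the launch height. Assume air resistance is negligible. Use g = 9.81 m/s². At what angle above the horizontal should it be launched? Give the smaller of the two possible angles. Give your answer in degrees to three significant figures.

Level-ground range R = v₀² sin(2θ)/g ⇒ sin(2θ) = gR/v₀² = 9.81 × 231 / 71.0² = 0.4495.
2θ = 26.71° or 180° − 26.71° = 153.3°, so θ = 13.36° or 76.64°.
The smaller angle is 13.36°.

13.4°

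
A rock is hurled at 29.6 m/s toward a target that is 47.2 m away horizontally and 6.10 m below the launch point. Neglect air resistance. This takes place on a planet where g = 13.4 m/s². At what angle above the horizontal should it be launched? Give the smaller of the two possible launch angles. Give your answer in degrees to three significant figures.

14.3°

Trajectory: y = x tanθ − g x² (1 + tan²θ)/(2v₀²). With x = 47.2, y = −6.10, v₀ = 29.6, g = 13.4:
17.04 tan²θ − 47.2 tanθ + (10.94) = 0.
tanθ = [47.2 ± √(47.2² − 4 × 17.04 × (10.94))] / (2 × 17.04) = (47.2 ± 38.50) / 34.07, giving tanθ = 0.2552 or 2.515.
θ = 14.32° or 68.32°; the smaller is 14.32°.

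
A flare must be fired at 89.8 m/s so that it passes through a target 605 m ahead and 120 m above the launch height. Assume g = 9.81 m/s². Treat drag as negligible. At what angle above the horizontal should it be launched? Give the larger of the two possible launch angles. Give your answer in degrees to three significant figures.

Trajectory: y = x tanθ − g x² (1 + tan²θ)/(2v₀²). With x = 605, y = 120, v₀ = 89.8, g = 9.81:
222.6 tan²θ − 605 tanθ + (342.6) = 0.
tanθ = [605 ± √(605² − 4 × 222.6 × (342.6))] / (2 × 222.6) = (605 ± 246.8) / 445.3, giving tanθ = 0.8045 or 1.913.
θ = 38.82° or 62.40°; the larger is 62.40°.

62.4°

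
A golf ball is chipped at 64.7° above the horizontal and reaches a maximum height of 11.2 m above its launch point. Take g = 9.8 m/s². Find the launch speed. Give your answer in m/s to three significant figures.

At the peak v_y = 0, so v_y0 = √(2gH) = √(2 × 9.80 × 11.2) = 14.82 m/s.
v_y0 = v₀ sin θ ⇒ v₀ = 14.82 / sin 64.7° = 16.39 m/s.

16.4 m/s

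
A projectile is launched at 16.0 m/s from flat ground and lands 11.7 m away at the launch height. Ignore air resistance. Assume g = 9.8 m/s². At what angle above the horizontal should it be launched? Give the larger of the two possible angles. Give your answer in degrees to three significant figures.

76.7°

Level-ground range R = v₀² sin(2θ)/g ⇒ sin(2θ) = gR/v₀² = 9.80 × 11.7 / 16.0² = 0.4479.
2θ = 26.61° or 180° − 26.61° = 153.4°, so θ = 13.30° or 76.70°.
The larger angle is 76.70°.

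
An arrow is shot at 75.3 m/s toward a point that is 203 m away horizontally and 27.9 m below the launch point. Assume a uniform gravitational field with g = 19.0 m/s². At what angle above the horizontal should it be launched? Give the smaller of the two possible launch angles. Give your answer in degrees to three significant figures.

12.4°

Trajectory: y = x tanθ − g x² (1 + tan²θ)/(2v₀²). With x = 203, y = −27.9, v₀ = 75.3, g = 19.0:
69.04 tan²θ − 203 tanθ + (41.14) = 0.
tanθ = [203 ± √(203² − 4 × 69.04 × (41.14))] / (2 × 69.04) = (203 ± 172.8) / 138.1, giving tanθ = 0.2190 or 2.721.
θ = 12.35° or 69.82°; the smaller is 12.35°.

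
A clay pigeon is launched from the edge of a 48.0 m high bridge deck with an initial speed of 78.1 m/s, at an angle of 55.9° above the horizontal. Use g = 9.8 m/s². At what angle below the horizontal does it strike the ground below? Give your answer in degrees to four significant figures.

58.54°

Resolve: vₓ = 78.10 cos 55.9° = 43.79 m/s and v_y0 = 78.10 sin 55.9° = 64.67 m/s.
With up positive and y = 0 at the ground: y(t) = 48.0 + (64.67) t − 4.900 t². Setting y = 0 and taking the positive root: t = [64.67 + √(64.67² + 2·9.80·48.0)] / 9.80 = (64.67 + 71.58) / 9.80 = 13.90 s.
At impact: v_y = v_y0 − g t = −71.58 m/s; vₓ = 43.79 m/s.
Angle below horizontal: arctan(|v_y|/vₓ) = arctan(71.58/43.79) = 58.54°.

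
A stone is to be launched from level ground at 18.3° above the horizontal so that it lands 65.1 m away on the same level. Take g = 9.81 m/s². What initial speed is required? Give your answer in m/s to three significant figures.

Level-ground range: R = v₀² sin(2θ)/g, so v₀ = √(gR / sin 2θ).
v₀ = √(9.81 × 65.1 / sin 36.60°) = √(638.6 / 0.5962) = √1071.1 = 32.73 m/s.

32.7 m/s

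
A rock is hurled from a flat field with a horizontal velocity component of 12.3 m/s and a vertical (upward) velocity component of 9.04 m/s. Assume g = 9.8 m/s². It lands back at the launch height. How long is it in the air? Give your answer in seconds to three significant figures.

1.84 s

It returns to y = 0 when t = 2 v_y0 / g = 2(9.040)/9.80 = 1.845 s.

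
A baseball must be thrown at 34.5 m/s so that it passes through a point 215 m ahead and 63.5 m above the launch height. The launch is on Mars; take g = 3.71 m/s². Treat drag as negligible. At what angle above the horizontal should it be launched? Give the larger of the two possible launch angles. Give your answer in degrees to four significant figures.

Trajectory: y = x tanθ − g x² (1 + tan²θ)/(2v₀²). With x = 215, y = 63.5, v₀ = 34.5, g = 3.71:
72.04 tan²θ − 215 tanθ + (135.5) = 0.
tanθ = [215 ± √(215² − 4 × 72.04 × (135.5))] / (2 × 72.04) = (215 ± 84.66) / 144.1, giving tanθ = 0.9046 or 2.080.
θ = 42.13° or 64.32°; the larger is 64.32°.

64.32°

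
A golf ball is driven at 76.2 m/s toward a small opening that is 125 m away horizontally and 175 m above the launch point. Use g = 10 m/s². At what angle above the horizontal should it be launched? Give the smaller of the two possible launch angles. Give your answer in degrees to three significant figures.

62.2°

Trajectory: y = x tanθ − g x² (1 + tan²θ)/(2v₀²). With x = 125, y = 175, v₀ = 76.2, g = 10.0:
13.45 tan²θ − 125 tanθ + (188.5) = 0.
tanθ = [125 ± √(125² − 4 × 13.45 × (188.5))] / (2 × 13.45) = (125 ± 74.04) / 26.91, giving tanθ = 1.894 or 7.397.
θ = 62.16° or 82.30°; the smaller is 62.16°.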